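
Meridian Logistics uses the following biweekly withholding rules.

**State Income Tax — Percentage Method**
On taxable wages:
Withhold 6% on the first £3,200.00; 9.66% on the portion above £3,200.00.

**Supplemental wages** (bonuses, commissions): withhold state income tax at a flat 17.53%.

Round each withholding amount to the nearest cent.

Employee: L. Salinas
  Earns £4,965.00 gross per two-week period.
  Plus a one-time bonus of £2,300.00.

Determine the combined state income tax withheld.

£765.69

State Income Tax: taxable = £4,965.00
  £192.00 + 9.66% × (£4,965.00 − £3,200.00) = £192.00 + 9.66% × £1,765.00 = £362.50
Supplemental (17.53% flat on bonus): 17.53% × £2,300.00 = £403.19
Total state income tax: £362.50 + £403.19 = £765.69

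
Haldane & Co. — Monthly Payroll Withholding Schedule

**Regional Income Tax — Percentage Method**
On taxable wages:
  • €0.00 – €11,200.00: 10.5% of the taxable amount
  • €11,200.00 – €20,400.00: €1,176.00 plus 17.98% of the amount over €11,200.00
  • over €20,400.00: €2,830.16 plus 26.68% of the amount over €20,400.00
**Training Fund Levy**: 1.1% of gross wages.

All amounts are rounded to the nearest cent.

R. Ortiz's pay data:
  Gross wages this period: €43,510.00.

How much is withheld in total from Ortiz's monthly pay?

€9,474.52

Regional Income Tax: taxable = €43,510.00
  €2,830.16 + 26.68% × (€43,510.00 − €20,400.00) = €2,830.16 + 26.68% × €23,110.00 = €8,995.91
Training Fund Levy: 1.1% × €43,510.00 = €478.61
Total: €8,995.91 + €478.61 = €9,474.52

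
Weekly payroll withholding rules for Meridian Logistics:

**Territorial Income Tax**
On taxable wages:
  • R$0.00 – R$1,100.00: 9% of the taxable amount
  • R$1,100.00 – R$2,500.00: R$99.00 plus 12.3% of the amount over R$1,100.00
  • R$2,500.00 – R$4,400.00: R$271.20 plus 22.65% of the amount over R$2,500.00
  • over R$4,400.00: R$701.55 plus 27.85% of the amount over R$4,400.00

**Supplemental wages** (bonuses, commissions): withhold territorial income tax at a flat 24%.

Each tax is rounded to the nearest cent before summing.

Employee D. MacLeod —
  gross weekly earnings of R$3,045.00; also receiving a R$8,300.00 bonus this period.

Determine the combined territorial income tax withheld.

Territorial Income Tax: taxable = R$3,045.00
  R$271.20 + 22.65% × (R$3,045.00 − R$2,500.00) = R$271.20 + 22.65% × R$545.00 = R$394.64
Supplemental (24% flat on bonus): 24% × R$8,300.00 = R$1,992.00
Total territorial income tax: R$394.64 + R$1,992.00 = R$2,386.64

R$2,386.64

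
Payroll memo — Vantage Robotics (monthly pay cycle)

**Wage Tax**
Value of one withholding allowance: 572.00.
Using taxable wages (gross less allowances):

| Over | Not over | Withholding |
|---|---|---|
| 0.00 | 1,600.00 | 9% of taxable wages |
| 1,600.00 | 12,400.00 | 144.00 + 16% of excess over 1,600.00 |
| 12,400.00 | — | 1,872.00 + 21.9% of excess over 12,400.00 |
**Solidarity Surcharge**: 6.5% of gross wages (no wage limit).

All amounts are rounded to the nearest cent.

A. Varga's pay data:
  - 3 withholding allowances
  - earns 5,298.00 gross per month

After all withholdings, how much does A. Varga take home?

4,492.51

Wage Tax: taxable = 5,298.00 − 3×572.00 = 3,582.00
  144.00 + 16% × (3,582.00 − 1,600.00) = 144.00 + 16% × 1,982.00 = 461.12
Solidarity Surcharge: 6.5% × 5,298.00 = 344.37
Total withheld: 461.12 + 344.37 = 805.49
Net pay: 5,298.00 − 805.49 = 4,492.51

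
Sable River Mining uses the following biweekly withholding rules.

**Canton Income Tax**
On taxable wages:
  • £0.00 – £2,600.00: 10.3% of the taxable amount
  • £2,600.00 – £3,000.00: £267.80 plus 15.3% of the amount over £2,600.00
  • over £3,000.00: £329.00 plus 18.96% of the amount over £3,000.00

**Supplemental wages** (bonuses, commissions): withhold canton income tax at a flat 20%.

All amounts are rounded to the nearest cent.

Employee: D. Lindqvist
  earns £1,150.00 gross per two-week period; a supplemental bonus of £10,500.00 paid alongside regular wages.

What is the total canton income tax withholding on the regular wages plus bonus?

£2,218.45

Canton Income Tax: taxable = £1,150.00
  10.3% × £1,150.00 = £118.45
Supplemental (20% flat on bonus): 20% × £10,500.00 = £2,100.00
Total canton income tax: £118.45 + £2,100.00 = £2,218.45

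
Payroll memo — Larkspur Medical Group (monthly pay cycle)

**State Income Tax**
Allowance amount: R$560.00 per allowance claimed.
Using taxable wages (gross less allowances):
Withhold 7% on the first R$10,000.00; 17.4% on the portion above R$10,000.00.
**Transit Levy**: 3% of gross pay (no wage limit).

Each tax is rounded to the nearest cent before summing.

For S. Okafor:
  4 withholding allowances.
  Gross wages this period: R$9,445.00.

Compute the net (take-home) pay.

R$8,657.30

State Income Tax: taxable = R$9,445.00 − 4×R$560.00 = R$7,205.00
  7% × R$7,205.00 = R$504.35
Transit Levy: 3% × R$9,445.00 = R$283.35
Total withheld: R$504.35 + R$283.35 = R$787.70
Net pay: R$9,445.00 − R$787.70 = R$8,657.30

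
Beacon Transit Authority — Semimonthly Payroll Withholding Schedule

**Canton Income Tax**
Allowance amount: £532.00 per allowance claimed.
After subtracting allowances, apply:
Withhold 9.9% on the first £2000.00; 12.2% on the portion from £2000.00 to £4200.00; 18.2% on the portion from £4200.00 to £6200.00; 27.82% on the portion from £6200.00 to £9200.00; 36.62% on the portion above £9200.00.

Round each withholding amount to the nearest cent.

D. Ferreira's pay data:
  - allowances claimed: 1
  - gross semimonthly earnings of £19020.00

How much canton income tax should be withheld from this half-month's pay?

£5066.27

Canton Income Tax: taxable = £19020.00 − 1×£532.00 = £18488.00
  £1665.00 + 36.62% × (£18488.00 − £9200.00) = £1665.00 + 36.62% × £9288.00 = £5066.27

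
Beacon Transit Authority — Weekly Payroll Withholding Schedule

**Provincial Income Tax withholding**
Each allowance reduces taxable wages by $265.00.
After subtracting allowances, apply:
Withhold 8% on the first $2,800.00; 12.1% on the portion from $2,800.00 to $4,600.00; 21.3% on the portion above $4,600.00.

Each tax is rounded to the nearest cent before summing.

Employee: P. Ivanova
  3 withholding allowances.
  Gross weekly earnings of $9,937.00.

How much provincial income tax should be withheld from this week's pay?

$1,409.25

Provincial Income Tax: taxable = $9,937.00 − 3×$265.00 = $9,142.00
  $441.80 + 21.3% × ($9,142.00 − $4,600.00) = $441.80 + 21.3% × $4,542.00 = $1,409.25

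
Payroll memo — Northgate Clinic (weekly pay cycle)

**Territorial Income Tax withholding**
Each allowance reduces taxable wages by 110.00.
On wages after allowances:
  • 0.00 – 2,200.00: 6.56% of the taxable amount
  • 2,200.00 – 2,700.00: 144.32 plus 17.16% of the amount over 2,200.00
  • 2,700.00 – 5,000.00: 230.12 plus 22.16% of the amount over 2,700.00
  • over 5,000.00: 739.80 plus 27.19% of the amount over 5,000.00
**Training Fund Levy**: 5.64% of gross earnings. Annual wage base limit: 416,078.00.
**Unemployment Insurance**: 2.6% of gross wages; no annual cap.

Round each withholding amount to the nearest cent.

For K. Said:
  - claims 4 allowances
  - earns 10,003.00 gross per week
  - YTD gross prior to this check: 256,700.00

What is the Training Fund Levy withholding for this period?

Training Fund Levy: 5.64% × 10,003.00 = 564.17

564.17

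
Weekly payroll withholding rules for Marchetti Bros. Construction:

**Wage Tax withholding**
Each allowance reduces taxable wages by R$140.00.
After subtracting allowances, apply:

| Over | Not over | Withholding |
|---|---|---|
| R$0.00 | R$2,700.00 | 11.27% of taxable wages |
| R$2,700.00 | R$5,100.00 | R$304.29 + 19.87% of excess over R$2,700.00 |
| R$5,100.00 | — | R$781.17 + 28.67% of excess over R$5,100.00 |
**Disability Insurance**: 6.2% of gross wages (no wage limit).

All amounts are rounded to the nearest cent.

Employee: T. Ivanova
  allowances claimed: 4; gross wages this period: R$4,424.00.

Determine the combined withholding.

R$809.87

Wage Tax: taxable = R$4,424.00 − 4×R$140.00 = R$3,864.00
  R$304.29 + 19.87% × (R$3,864.00 − R$2,700.00) = R$304.29 + 19.87% × R$1,164.00 = R$535.58
Disability Insurance: 6.2% × R$4,424.00 = R$274.29
Total: R$535.58 + R$274.29 = R$809.87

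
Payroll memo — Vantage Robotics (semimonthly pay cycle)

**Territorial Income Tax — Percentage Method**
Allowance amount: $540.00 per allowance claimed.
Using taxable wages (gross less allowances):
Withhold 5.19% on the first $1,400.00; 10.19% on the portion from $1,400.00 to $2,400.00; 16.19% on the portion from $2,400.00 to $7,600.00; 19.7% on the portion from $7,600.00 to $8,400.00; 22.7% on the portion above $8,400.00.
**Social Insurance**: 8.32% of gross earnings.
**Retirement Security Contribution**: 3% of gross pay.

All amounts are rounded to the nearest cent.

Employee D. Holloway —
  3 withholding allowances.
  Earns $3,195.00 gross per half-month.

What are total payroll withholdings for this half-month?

$452.16

Territorial Income Tax: taxable = $3,195.00 − 3×$540.00 = $1,575.00
  $72.66 + 10.19% × ($1,575.00 − $1,400.00) = $72.66 + 10.19% × $175.00 = $90.49
Social Insurance: 8.32% × $3,195.00 = $265.82
Retirement Security Contribution: 3% × $3,195.00 = $95.85
Total: $90.49 + $265.82 + $95.85 = $452.16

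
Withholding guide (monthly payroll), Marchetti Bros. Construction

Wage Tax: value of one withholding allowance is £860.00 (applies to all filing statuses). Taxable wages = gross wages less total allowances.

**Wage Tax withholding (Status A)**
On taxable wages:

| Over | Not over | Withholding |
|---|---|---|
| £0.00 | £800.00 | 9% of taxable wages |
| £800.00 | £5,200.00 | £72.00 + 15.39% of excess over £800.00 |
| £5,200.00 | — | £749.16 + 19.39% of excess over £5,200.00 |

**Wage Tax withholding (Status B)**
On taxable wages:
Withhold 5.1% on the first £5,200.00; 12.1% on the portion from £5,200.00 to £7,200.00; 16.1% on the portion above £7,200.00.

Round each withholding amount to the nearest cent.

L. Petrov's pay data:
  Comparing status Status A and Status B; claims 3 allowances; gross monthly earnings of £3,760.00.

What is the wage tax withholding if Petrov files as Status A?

£130.48

Wage Tax (Status A): taxable = £3,760.00 − 3×£860.00 = £1,180.00
  £72.00 + 15.39% × (£1,180.00 − £800.00) = £72.00 + 15.39% × £380.00 = £130.48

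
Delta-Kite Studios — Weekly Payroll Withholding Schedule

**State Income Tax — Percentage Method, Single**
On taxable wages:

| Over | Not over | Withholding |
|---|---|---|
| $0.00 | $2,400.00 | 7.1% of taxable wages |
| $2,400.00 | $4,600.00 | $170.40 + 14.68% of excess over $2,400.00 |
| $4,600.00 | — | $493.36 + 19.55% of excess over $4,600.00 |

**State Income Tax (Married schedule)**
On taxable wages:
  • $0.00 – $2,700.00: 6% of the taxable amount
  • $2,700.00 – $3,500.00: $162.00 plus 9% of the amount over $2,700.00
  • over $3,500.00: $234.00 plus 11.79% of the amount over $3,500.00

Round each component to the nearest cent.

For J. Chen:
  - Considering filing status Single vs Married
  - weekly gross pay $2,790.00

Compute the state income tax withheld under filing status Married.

$170.10

State Income Tax (Married): taxable = $2,790.00
  $162.00 + 9% × ($2,790.00 − $2,700.00) = $162.00 + 9% × $90.00 = $170.10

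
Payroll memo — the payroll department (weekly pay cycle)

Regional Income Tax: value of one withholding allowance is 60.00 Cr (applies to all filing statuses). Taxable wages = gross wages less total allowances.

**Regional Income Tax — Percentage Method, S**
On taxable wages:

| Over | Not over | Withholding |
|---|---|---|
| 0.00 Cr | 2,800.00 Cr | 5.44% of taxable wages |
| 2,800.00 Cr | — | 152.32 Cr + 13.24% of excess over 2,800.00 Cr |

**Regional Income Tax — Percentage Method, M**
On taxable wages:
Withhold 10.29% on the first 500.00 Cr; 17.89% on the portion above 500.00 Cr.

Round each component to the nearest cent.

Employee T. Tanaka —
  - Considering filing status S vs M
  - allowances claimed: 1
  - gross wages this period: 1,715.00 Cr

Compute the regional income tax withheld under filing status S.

90.03 Cr

Regional Income Tax (S): taxable = 1,715.00 Cr − 1×60.00 Cr = 1,655.00 Cr
  5.44% × 1,655.00 Cr = 90.03 Cr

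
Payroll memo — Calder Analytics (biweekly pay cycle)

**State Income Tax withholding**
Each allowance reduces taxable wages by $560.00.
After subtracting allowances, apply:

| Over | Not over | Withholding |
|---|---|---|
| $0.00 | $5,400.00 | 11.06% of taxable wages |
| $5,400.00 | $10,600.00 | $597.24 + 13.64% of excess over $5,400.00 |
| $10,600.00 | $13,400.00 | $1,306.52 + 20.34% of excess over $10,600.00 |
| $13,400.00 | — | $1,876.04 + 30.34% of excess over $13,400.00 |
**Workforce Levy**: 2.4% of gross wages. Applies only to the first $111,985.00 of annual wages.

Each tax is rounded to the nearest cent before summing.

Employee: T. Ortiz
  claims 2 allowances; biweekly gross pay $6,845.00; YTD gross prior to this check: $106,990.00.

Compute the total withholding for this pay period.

$761.45

State Income Tax: taxable = $6,845.00 − 2×$560.00 = $5,725.00
  $597.24 + 13.64% × ($5,725.00 − $5,400.00) = $597.24 + 13.64% × $325.00 = $641.57
Workforce Levy: cap $111,985.00 − YTD $106,990.00 = $4,995.00 subject; 2.4% × $4,995.00 = $119.88
Total: $641.57 + $119.88 = $761.45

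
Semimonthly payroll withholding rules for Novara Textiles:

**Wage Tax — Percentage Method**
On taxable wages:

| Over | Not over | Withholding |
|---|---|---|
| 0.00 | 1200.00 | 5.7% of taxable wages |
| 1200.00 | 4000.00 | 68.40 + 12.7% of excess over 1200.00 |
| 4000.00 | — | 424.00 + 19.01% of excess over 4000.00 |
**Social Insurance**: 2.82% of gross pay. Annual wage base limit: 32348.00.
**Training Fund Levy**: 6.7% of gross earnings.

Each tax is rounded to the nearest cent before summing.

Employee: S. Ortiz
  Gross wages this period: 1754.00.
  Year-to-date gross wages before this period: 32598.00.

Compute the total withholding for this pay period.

256.28

Wage Tax: taxable = 1754.00
  68.40 + 12.7% × (1754.00 − 1200.00) = 68.40 + 12.7% × 554.00 = 138.76
Social Insurance: YTD 32598.00 ≥ cap 32348.00 → 0.00
Training Fund Levy: 6.7% × 1754.00 = 117.52
Total: 138.76 + 0.00 + 117.52 = 256.28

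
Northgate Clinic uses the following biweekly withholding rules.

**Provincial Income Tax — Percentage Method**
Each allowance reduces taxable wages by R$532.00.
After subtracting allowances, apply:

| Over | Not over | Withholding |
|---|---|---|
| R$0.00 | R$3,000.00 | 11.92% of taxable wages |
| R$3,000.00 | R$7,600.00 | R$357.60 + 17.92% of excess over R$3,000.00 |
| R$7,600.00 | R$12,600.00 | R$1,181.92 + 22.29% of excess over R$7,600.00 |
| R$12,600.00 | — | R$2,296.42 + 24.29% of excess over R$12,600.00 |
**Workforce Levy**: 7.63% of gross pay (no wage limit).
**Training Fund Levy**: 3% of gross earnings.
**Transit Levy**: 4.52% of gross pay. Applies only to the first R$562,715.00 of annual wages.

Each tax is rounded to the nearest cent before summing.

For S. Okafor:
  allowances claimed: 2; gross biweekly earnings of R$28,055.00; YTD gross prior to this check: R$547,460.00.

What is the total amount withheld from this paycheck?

R$9,463.77

Provincial Income Tax: taxable = R$28,055.00 − 2×R$532.00 = R$26,991.00
  R$2,296.42 + 24.29% × (R$26,991.00 − R$12,600.00) = R$2,296.42 + 24.29% × R$14,391.00 = R$5,791.99
Workforce Levy: 7.63% × R$28,055.00 = R$2,140.60
Training Fund Levy: 3% × R$28,055.00 = R$841.65
Transit Levy: cap R$562,715.00 − YTD R$547,460.00 = R$15,255.00 subject; 4.52% × R$15,255.00 = R$689.53
Total: R$5,791.99 + R$2,140.60 + R$841.65 + R$689.53 = R$9,463.77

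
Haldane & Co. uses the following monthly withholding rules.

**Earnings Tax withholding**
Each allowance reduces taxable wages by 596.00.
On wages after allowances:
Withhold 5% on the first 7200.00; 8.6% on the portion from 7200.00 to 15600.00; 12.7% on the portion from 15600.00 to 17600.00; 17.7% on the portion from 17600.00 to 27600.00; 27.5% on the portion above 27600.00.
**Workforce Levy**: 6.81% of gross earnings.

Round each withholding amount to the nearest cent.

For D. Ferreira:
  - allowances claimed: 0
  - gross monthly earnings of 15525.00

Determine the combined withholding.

2133.20

Earnings Tax: taxable = 15525.00
  360.00 + 8.6% × (15525.00 − 7200.00) = 360.00 + 8.6% × 8325.00 = 1075.95
Workforce Levy: 6.81% × 15525.00 = 1057.25
Total: 1075.95 + 1057.25 = 2133.20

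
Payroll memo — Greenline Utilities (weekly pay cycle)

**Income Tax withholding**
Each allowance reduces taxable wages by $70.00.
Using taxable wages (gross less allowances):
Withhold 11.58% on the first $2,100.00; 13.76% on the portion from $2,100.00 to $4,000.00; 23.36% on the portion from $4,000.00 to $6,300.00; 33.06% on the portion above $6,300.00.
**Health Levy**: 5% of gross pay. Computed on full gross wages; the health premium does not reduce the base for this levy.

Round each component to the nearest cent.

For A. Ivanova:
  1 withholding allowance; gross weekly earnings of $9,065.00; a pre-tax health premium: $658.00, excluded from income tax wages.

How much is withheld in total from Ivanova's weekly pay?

$2,168.58

Income Tax: taxable = $9,065.00 − $658.00 − 1×$70.00 = $8,337.00
  $1,041.90 + 33.06% × ($8,337.00 − $6,300.00) = $1,041.90 + 33.06% × $2,037.00 = $1,715.33
Health Levy: 5% × $9,065.00 = $453.25
Total: $1,715.33 + $453.25 = $2,168.58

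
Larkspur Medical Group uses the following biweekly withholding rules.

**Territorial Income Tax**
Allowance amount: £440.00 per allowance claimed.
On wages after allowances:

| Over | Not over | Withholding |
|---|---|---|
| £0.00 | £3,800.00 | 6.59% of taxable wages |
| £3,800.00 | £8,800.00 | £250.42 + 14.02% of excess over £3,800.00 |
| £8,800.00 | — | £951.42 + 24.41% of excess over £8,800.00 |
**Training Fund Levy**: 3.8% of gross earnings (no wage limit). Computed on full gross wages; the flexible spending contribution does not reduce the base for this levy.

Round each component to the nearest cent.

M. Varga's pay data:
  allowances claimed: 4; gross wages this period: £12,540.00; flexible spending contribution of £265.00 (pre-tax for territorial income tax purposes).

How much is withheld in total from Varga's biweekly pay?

Territorial Income Tax: taxable = £12,540.00 − £265.00 − 4×£440.00 = £10,515.00
  £951.42 + 24.41% × (£10,515.00 − £8,800.00) = £951.42 + 24.41% × £1,715.00 = £1,370.05
Training Fund Levy: 3.8% × £12,540.00 = £476.52
Total: £1,370.05 + £476.52 = £1,846.57

£1,846.57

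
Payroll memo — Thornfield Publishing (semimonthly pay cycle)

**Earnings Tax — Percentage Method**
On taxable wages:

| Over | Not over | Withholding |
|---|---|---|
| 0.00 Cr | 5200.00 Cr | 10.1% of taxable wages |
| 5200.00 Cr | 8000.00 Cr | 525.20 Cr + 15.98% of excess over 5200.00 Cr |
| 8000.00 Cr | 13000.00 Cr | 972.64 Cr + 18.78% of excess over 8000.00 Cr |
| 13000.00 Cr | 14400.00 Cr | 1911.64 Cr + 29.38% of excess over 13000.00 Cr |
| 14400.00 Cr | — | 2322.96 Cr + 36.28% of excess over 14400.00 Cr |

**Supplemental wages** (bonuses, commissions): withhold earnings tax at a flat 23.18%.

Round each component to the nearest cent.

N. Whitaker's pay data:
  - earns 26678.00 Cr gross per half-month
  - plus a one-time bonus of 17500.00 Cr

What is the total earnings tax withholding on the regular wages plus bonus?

Earnings Tax: taxable = 26678.00 Cr
  2322.96 Cr + 36.28% × (26678.00 Cr − 14400.00 Cr) = 2322.96 Cr + 36.28% × 12278.00 Cr = 6777.42 Cr
Supplemental (23.18% flat on bonus): 23.18% × 17500.00 Cr = 4056.50 Cr
Total earnings tax: 6777.42 Cr + 4056.50 Cr = 10833.92 Cr

10833.92 Cr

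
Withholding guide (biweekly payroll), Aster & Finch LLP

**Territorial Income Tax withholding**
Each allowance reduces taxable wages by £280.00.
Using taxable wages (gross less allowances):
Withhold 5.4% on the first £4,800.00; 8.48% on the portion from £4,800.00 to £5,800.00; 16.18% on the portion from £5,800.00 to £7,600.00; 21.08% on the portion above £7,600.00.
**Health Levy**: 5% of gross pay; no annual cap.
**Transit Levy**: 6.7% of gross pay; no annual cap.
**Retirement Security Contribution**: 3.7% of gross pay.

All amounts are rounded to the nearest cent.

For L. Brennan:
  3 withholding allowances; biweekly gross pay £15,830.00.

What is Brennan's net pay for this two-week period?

£11,199.13

Territorial Income Tax: taxable = £15,830.00 − 3×£280.00 = £14,990.00
  £635.24 + 21.08% × (£14,990.00 − £7,600.00) = £635.24 + 21.08% × £7,390.00 = £2,193.05
Health Levy: 5% × £15,830.00 = £791.50
Transit Levy: 6.7% × £15,830.00 = £1,060.61
Retirement Security Contribution: 3.7% × £15,830.00 = £585.71
Total withheld: £2,193.05 + £791.50 + £1,060.61 + £585.71 = £4,630.87
Net pay: £15,830.00 − £4,630.87 = £11,199.13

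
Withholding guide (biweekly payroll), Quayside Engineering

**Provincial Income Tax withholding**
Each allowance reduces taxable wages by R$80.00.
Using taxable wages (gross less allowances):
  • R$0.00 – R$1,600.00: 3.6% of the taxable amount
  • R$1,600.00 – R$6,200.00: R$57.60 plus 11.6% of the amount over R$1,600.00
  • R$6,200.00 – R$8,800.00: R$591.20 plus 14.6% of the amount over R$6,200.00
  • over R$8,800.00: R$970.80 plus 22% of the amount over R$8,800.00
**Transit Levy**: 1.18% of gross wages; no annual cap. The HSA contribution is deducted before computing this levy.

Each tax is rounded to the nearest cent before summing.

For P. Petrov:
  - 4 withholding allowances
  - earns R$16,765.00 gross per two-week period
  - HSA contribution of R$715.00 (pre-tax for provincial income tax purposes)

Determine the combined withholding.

R$2,684.79

Provincial Income Tax: taxable = R$16,765.00 − R$715.00 − 4×R$80.00 = R$15,730.00
  R$970.80 + 22% × (R$15,730.00 − R$8,800.00) = R$970.80 + 22% × R$6,930.00 = R$2,495.40
Transit Levy: 1.18% × R$16,050.00 = R$189.39
Total: R$2,495.40 + R$189.39 = R$2,684.79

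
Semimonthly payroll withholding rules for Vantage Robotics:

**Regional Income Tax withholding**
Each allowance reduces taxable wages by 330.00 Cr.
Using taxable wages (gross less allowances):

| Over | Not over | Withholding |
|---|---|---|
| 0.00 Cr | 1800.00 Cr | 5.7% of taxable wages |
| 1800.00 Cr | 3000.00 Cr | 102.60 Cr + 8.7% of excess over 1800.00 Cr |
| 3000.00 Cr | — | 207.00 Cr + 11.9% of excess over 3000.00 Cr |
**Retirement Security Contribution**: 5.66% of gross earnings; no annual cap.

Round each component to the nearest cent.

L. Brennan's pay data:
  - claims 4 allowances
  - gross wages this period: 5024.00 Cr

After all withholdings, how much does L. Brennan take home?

4448.86 Cr

Regional Income Tax: taxable = 5024.00 Cr − 4×330.00 Cr = 3704.00 Cr
  207.00 Cr + 11.9% × (3704.00 Cr − 3000.00 Cr) = 207.00 Cr + 11.9% × 704.00 Cr = 290.78 Cr
Retirement Security Contribution: 5.66% × 5024.00 Cr = 284.36 Cr
Total withheld: 290.78 Cr + 284.36 Cr = 575.14 Cr
Net pay: 5024.00 Cr − 575.14 Cr = 4448.86 Cr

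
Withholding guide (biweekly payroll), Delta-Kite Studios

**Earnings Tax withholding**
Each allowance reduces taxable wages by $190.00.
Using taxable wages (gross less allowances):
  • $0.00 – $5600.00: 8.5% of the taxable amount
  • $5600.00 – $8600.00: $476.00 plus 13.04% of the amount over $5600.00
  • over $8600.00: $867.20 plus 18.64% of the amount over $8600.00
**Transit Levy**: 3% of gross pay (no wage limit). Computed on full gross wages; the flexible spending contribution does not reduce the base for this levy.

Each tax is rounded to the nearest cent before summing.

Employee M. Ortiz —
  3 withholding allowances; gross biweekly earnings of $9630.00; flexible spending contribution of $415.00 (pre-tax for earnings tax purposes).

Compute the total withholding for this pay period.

$1164.49

Earnings Tax: taxable = $9630.00 − $415.00 − 3×$190.00 = $8645.00
  $867.20 + 18.64% × ($8645.00 − $8600.00) = $867.20 + 18.64% × $45.00 = $875.59
Transit Levy: 3% × $9630.00 = $288.90
Total: $875.59 + $288.90 = $1164.49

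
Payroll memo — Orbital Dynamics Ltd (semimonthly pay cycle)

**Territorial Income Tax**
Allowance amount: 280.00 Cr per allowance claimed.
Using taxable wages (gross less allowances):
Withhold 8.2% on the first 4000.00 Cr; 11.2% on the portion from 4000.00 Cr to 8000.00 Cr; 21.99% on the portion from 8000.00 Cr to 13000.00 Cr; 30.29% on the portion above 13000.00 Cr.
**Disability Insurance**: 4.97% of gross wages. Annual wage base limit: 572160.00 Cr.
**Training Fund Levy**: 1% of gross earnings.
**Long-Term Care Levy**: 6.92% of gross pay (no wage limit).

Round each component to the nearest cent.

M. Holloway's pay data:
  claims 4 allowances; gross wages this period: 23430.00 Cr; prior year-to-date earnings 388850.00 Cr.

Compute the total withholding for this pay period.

Territorial Income Tax: taxable = 23430.00 Cr − 4×280.00 Cr = 22310.00 Cr
  1875.50 Cr + 30.29% × (22310.00 Cr − 13000.00 Cr) = 1875.50 Cr + 30.29% × 9310.00 Cr = 4695.50 Cr
Disability Insurance: 4.97% × 23430.00 Cr = 1164.47 Cr
Training Fund Levy: 1% × 23430.00 Cr = 234.30 Cr
Long-Term Care Levy: 6.92% × 23430.00 Cr = 1621.36 Cr
Total: 4695.50 Cr + 1164.47 Cr + 234.30 Cr + 1621.36 Cr = 7715.63 Cr

7715.63 Cr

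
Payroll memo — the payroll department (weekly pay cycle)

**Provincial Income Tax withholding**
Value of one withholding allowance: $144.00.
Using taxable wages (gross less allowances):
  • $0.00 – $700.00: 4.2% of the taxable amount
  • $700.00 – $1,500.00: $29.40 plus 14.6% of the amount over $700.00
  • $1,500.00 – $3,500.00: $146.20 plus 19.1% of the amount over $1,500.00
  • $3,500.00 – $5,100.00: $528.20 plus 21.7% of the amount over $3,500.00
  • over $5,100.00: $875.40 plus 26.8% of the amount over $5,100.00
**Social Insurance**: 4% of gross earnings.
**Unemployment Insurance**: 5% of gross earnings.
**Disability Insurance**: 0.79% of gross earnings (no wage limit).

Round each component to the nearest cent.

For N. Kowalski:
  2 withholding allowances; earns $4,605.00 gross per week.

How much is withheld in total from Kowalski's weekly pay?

Provincial Income Tax: taxable = $4,605.00 − 2×$144.00 = $4,317.00
  $528.20 + 21.7% × ($4,317.00 − $3,500.00) = $528.20 + 21.7% × $817.00 = $705.49
Social Insurance: 4% × $4,605.00 = $184.20
Unemployment Insurance: 5% × $4,605.00 = $230.25
Disability Insurance: 0.79% × $4,605.00 = $36.38
Total: $705.49 + $184.20 + $230.25 + $36.38 = $1,156.32

$1,156.32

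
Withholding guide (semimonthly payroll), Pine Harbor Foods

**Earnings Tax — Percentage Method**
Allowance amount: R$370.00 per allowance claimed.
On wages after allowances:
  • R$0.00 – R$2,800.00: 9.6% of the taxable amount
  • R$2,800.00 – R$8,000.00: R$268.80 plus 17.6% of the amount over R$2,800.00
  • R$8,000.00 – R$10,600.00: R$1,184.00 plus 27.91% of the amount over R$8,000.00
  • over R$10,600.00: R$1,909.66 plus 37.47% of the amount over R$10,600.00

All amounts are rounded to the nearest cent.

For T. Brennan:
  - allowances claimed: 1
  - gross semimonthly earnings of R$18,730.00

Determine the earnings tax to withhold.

R$4,817.33

Earnings Tax: taxable = R$18,730.00 − 1×R$370.00 = R$18,360.00
  R$1,909.66 + 37.47% × (R$18,360.00 − R$10,600.00) = R$1,909.66 + 37.47% × R$7,760.00 = R$4,817.33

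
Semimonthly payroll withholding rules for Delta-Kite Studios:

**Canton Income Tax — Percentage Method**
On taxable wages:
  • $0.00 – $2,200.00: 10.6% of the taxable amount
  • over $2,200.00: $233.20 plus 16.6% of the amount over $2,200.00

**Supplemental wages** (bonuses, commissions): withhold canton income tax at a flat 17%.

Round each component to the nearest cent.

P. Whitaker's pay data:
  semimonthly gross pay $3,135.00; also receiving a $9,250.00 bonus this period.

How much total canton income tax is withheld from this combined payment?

Canton Income Tax: taxable = $3,135.00
  $233.20 + 16.6% × ($3,135.00 − $2,200.00) = $233.20 + 16.6% × $935.00 = $388.41
Supplemental (17% flat on bonus): 17% × $9,250.00 = $1,572.50
Total canton income tax: $388.41 + $1,572.50 = $1,960.91

$1,960.91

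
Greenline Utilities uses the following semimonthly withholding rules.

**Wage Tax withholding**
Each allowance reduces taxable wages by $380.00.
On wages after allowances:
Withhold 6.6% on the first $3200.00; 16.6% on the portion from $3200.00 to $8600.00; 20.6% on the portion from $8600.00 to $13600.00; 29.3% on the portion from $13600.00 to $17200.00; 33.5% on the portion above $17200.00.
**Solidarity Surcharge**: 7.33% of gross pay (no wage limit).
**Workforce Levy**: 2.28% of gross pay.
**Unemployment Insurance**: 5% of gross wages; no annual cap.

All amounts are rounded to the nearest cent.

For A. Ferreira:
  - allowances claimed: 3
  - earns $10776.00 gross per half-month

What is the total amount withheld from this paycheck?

$2895.39

Wage Tax: taxable = $10776.00 − 3×$380.00 = $9636.00
  $1107.60 + 20.6% × ($9636.00 − $8600.00) = $1107.60 + 20.6% × $1036.00 = $1321.02
Solidarity Surcharge: 7.33% × $10776.00 = $789.88
Workforce Levy: 2.28% × $10776.00 = $245.69
Unemployment Insurance: 5% × $10776.00 = $538.80
Total: $1321.02 + $789.88 + $245.69 + $538.80 = $2895.39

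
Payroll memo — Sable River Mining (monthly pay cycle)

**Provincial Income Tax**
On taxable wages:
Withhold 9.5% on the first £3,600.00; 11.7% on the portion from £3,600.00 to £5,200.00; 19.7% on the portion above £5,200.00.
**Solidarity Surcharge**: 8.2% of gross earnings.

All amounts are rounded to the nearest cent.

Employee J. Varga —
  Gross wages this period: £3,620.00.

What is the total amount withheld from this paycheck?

£641.18

Provincial Income Tax: taxable = £3,620.00
  £342.00 + 11.7% × (£3,620.00 − £3,600.00) = £342.00 + 11.7% × £20.00 = £344.34
Solidarity Surcharge: 8.2% × £3,620.00 = £296.84
Total: £344.34 + £296.84 = £641.18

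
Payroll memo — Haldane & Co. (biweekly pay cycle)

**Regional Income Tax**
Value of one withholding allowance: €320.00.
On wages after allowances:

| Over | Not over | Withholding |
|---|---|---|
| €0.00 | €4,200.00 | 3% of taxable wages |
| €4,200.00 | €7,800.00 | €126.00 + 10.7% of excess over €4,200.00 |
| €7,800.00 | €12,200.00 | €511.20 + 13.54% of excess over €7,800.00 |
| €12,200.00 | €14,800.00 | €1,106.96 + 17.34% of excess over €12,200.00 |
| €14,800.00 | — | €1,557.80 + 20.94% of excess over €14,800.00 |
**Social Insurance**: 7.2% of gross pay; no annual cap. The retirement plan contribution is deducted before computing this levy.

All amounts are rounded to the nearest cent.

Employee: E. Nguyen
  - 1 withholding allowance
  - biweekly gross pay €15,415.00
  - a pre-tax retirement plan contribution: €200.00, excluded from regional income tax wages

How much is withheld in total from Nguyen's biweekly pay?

Regional Income Tax: taxable = €15,415.00 − €200.00 − 1×€320.00 = €14,895.00
  €1,557.80 + 20.94% × (€14,895.00 − €14,800.00) = €1,557.80 + 20.94% × €95.00 = €1,577.69
Social Insurance: 7.2% × €15,215.00 = €1,095.48
Total: €1,577.69 + €1,095.48 = €2,673.17

€2,673.17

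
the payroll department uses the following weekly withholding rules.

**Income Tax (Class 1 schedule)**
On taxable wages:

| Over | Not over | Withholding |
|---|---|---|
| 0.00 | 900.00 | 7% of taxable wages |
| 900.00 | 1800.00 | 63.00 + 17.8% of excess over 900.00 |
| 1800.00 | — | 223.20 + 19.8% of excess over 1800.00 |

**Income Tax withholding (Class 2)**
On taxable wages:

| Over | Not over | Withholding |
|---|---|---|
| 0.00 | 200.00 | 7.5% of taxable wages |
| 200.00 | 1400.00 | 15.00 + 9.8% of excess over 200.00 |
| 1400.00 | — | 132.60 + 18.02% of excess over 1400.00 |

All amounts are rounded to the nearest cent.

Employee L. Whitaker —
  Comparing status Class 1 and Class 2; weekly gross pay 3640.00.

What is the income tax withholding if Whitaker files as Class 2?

Income Tax (Class 2): taxable = 3640.00
  132.60 + 18.02% × (3640.00 − 1400.00) = 132.60 + 18.02% × 2240.00 = 536.25

536.25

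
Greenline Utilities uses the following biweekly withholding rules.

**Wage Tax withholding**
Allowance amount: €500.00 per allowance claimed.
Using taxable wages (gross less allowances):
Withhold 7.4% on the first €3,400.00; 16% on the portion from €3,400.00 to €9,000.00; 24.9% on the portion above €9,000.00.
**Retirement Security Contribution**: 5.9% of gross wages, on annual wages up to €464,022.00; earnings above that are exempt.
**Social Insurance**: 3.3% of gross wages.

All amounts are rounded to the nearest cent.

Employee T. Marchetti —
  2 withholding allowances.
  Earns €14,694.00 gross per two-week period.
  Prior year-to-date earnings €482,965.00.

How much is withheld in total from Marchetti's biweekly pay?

Wage Tax: taxable = €14,694.00 − 2×€500.00 = €13,694.00
  €1,147.60 + 24.9% × (€13,694.00 − €9,000.00) = €1,147.60 + 24.9% × €4,694.00 = €2,316.41
Retirement Security Contribution: YTD €482,965.00 ≥ cap €464,022.00 → €0.00
Social Insurance: 3.3% × €14,694.00 = €484.90
Total: €2,316.41 + €0.00 + €484.90 = €2,801.31

€2,801.31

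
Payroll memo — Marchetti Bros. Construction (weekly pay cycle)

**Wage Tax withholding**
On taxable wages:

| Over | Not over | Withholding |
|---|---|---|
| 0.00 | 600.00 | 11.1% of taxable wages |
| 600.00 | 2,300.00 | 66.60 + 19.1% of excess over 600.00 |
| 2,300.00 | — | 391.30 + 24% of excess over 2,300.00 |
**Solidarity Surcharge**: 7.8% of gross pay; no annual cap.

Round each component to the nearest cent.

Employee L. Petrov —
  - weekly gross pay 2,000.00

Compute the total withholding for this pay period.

490.00

Wage Tax: taxable = 2,000.00
  66.60 + 19.1% × (2,000.00 − 600.00) = 66.60 + 19.1% × 1,400.00 = 334.00
Solidarity Surcharge: 7.8% × 2,000.00 = 156.00
Total: 334.00 + 156.00 = 490.00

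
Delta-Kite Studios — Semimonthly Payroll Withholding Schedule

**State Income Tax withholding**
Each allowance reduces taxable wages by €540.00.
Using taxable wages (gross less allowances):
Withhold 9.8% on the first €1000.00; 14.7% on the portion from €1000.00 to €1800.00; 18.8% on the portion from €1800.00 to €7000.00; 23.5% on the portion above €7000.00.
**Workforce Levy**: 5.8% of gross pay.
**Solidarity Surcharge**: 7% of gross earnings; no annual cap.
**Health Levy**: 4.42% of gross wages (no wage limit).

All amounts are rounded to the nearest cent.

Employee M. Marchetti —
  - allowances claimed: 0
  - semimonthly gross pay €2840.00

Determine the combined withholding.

€900.17

State Income Tax: taxable = €2840.00
  €215.60 + 18.8% × (€2840.00 − €1800.00) = €215.60 + 18.8% × €1040.00 = €411.12
Workforce Levy: 5.8% × €2840.00 = €164.72
Solidarity Surcharge: 7% × €2840.00 = €198.80
Health Levy: 4.42% × €2840.00 = €125.53
Total: €411.12 + €164.72 + €198.80 + €125.53 = €900.17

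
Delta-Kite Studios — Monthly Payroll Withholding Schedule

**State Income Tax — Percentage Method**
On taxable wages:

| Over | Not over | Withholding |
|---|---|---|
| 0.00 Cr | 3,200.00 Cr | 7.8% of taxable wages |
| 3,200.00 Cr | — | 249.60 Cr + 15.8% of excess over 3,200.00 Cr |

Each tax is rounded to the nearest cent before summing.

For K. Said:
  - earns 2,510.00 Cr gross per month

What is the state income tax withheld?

State Income Tax: taxable = 2,510.00 Cr
  7.8% × 2,510.00 Cr = 195.78 Cr

195.78 Cr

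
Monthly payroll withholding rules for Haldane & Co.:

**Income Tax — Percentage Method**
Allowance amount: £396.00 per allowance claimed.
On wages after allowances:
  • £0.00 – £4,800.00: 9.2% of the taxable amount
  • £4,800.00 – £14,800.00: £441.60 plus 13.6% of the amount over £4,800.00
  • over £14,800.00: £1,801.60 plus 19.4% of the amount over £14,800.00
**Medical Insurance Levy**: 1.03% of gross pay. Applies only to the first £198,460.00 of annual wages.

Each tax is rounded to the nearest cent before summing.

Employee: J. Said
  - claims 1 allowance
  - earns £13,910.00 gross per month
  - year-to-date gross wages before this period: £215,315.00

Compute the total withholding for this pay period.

Income Tax: taxable = £13,910.00 − 1×£396.00 = £13,514.00
  £441.60 + 13.6% × (£13,514.00 − £4,800.00) = £441.60 + 13.6% × £8,714.00 = £1,626.70
Medical Insurance Levy: YTD £215,315.00 ≥ cap £198,460.00 → £0.00
Total: £1,626.70 + £0.00 = £1,626.70

£1,626.70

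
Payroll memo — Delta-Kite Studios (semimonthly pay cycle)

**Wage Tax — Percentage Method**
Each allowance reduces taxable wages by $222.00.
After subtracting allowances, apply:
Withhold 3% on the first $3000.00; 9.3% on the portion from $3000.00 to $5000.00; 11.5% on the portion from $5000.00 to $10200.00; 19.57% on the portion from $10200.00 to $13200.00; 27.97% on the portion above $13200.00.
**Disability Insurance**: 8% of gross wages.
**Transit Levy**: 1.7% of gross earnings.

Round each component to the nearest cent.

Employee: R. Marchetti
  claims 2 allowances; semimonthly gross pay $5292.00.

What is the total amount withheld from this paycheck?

$775.18

Wage Tax: taxable = $5292.00 − 2×$222.00 = $4848.00
  $90.00 + 9.3% × ($4848.00 − $3000.00) = $90.00 + 9.3% × $1848.00 = $261.86
Disability Insurance: 8% × $5292.00 = $423.36
Transit Levy: 1.7% × $5292.00 = $89.96
Total: $261.86 + $423.36 + $89.96 = $775.18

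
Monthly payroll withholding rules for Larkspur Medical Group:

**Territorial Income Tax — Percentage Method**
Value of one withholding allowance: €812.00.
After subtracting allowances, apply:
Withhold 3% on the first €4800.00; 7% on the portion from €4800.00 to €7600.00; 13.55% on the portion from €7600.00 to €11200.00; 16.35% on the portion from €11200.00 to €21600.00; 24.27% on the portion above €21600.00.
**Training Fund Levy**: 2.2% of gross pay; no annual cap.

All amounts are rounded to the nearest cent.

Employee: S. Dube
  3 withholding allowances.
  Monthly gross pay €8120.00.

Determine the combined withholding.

Territorial Income Tax: taxable = €8120.00 − 3×€812.00 = €5684.00
  €144.00 + 7% × (€5684.00 − €4800.00) = €144.00 + 7% × €884.00 = €205.88
Training Fund Levy: 2.2% × €8120.00 = €178.64
Total: €205.88 + €178.64 = €384.52

€384.52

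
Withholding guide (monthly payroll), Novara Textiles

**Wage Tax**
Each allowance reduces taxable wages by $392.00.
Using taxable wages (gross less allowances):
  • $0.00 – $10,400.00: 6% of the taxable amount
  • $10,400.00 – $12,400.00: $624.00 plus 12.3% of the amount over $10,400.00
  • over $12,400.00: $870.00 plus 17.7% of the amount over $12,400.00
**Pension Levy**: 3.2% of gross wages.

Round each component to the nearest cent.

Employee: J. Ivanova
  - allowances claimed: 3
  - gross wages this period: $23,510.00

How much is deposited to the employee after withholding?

$20,129.36

Wage Tax: taxable = $23,510.00 − 3×$392.00 = $22,334.00
  $870.00 + 17.7% × ($22,334.00 − $12,400.00) = $870.00 + 17.7% × $9,934.00 = $2,628.32
Pension Levy: 3.2% × $23,510.00 = $752.32
Total withheld: $2,628.32 + $752.32 = $3,380.64
Net pay: $23,510.00 − $3,380.64 = $20,129.36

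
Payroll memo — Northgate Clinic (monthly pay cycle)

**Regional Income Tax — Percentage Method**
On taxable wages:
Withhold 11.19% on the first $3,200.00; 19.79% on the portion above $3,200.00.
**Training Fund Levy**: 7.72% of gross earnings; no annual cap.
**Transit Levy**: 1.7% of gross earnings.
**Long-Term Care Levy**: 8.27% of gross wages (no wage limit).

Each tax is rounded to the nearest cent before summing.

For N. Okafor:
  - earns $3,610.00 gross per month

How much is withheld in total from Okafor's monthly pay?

$1,077.83

Regional Income Tax: taxable = $3,610.00
  $358.08 + 19.79% × ($3,610.00 − $3,200.00) = $358.08 + 19.79% × $410.00 = $439.22
Training Fund Levy: 7.72% × $3,610.00 = $278.69
Transit Levy: 1.7% × $3,610.00 = $61.37
Long-Term Care Levy: 8.27% × $3,610.00 = $298.55
Total: $439.22 + $278.69 + $61.37 + $298.55 = $1,077.83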